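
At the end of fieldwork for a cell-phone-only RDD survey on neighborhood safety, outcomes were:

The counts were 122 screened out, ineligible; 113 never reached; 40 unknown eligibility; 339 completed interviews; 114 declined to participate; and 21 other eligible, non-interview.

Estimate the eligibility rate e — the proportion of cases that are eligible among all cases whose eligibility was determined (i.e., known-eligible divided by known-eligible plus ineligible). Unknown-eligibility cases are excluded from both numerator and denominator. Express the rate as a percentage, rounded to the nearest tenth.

Known eligible: 339 + 114 + 113 + 21 = 587
e = 587 / (587 + 122) = 587 / 709 = 0.8279

82.8%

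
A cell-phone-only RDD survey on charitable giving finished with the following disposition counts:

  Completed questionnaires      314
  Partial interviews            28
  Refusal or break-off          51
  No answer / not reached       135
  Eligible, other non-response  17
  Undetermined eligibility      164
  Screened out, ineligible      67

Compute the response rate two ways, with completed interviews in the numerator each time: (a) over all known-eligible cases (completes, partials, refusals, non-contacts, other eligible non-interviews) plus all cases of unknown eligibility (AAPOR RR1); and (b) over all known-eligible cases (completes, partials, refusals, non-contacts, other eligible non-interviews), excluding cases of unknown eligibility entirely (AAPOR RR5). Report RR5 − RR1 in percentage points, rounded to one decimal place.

13.3

Top = 314
Denominator = 314 + 28 + 51 + 135 + 17 + 164 = 709
RR1 = 314 / 709 = 0.4429
Denominator = 314 + 28 + 51 + 135 + 17 = 545
RR5 = 314 / 545 = 0.5761
Difference = 57.61 − 44.29 = 13.32 percentage points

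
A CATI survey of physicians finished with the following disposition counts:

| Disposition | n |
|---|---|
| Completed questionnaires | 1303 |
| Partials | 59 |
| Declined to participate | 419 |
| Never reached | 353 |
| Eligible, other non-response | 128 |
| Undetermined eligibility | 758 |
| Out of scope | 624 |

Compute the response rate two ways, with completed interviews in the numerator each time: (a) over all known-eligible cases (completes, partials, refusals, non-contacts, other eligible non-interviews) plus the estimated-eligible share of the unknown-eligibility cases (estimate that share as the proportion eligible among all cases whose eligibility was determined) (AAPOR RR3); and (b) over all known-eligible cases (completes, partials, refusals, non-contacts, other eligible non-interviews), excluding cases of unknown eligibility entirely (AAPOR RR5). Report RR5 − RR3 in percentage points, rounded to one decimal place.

12.0

Num = 1303
Determined eligible = 1303 + 59 + 419 + 353 + 128 = 2262
e = 2262 / (2262 + 624) = 2262 / 2886 = 0.7838
e × U = 0.7838 × 758 = 594.12
Base = 2262 + 594.12 = 2856.12
RR3 = 1303 / 2856.12 = 0.4562
Base = 1303 + 59 + 419 + 353 + 128 = 2262
RR5 = 1303 / 2262 = 0.5760
Difference = 57.60 − 45.62 = 11.98 percentage points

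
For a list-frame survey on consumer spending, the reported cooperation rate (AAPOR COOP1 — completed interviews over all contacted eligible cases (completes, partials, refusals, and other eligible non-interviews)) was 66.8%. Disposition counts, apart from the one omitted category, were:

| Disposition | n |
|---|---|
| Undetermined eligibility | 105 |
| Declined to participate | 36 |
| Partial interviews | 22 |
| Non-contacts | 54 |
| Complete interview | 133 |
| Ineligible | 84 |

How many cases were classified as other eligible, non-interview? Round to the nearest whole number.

COOP1 = 133 / D = 0.668
D = 133 / 0.668 = 199.1
Rest of base = 191
other eligible, non-interview = 199.1 − 191 ≈ 8

8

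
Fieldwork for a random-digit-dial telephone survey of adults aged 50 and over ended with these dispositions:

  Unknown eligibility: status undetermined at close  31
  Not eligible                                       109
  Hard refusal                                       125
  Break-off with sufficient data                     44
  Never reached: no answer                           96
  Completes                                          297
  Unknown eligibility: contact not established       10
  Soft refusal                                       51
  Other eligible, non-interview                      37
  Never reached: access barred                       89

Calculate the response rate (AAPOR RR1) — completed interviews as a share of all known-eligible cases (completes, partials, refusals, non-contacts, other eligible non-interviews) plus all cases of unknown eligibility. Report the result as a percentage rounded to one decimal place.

Refusals = 125 + 51 = 176
Never reached = 96 + 89 = 185
Unknown if eligible = 10 + 31 = 41
Num: 297
Base: 297 + 44 + 176 + 185 + 37 + 41 = 780
RR1 = 297 / 780 = 0.3808

38.1%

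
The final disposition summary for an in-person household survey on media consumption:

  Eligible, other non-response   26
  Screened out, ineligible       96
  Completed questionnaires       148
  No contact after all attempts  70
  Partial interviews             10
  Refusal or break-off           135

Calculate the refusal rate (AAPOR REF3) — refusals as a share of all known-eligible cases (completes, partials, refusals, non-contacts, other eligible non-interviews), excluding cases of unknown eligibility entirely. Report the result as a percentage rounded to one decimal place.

34.7%

Numerator = 135
Base = 148 + 10 + 135 + 70 + 26 = 389
REF3 = 135 / 389 = 0.3470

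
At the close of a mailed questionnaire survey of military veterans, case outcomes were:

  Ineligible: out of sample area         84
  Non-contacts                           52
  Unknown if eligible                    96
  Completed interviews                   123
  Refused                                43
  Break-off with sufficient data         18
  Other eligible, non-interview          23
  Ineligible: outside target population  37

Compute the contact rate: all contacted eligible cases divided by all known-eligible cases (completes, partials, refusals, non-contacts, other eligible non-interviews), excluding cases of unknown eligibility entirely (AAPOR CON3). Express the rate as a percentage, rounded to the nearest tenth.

79.9%

Not eligible = 37 + 84 = 121
Top = 123 + 18 + 43 + 23 = 207
Base = 123 + 18 + 43 + 52 + 23 = 259
CON3 = 207 / 259 = 0.7992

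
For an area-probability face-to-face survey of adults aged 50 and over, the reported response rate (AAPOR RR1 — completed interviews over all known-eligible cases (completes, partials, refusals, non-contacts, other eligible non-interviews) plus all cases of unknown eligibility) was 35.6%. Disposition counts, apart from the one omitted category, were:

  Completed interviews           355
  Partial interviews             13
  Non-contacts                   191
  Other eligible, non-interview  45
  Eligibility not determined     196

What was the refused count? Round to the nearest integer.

RR1 = 355 / D = 0.356
D = 355 / 0.356 = 997.2
Remaining denominator categories sum to 800
refused = 997.2 − 800 ≈ 197

197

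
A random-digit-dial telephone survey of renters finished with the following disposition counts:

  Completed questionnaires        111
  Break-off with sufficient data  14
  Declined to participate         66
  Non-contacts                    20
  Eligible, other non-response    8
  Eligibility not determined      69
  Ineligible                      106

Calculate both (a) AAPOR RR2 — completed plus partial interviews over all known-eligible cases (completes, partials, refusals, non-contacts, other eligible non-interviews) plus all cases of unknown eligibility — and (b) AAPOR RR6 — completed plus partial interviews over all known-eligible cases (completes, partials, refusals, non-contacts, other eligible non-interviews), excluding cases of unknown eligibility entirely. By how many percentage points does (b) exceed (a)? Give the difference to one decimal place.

13.7

Num → 111 + 14 = 125
Denominator → 111 + 14 + 66 + 20 + 8 + 69 = 288
RR2 = 125 / 288 = 0.4340
Denominator → 111 + 14 + 66 + 20 + 8 = 219
RR6 = 125 / 219 = 0.5708
Difference = 57.08 − 43.40 = 13.68 percentage points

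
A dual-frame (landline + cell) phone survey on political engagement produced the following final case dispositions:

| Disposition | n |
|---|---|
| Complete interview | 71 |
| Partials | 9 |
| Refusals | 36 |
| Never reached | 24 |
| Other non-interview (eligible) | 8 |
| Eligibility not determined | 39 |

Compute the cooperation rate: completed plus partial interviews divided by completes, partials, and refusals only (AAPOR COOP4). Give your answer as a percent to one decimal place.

Top → 71 + 9 = 80
Base → 71 + 9 + 36 = 116
COOP4 = 80 / 116 = 0.6897

69.0%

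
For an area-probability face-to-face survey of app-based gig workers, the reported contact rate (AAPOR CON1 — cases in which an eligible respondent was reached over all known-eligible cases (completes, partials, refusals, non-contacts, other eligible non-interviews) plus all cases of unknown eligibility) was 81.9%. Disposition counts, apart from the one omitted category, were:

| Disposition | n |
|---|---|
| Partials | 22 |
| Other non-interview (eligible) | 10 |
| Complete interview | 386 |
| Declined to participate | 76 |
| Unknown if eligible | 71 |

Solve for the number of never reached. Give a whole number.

Top: 386 + 22 + 76 + 10 = 494
CON1 = 494 / D = 0.819
D = 494 / 0.819 = 603.2
Other denominator terms total 565
never reached = 603.2 − 565 ≈ 38

38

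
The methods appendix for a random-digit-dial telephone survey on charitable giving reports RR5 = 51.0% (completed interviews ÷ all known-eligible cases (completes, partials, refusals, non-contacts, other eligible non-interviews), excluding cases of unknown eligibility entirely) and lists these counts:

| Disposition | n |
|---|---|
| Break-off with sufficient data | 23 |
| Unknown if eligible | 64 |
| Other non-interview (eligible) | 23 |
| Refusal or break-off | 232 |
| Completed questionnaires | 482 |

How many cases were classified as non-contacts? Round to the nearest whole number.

185

RR5 = 482 / D = 0.510
D = 482 / 0.510 = 945.1
Other denominator terms total 760
non-contacts = 945.1 − 760 ≈ 185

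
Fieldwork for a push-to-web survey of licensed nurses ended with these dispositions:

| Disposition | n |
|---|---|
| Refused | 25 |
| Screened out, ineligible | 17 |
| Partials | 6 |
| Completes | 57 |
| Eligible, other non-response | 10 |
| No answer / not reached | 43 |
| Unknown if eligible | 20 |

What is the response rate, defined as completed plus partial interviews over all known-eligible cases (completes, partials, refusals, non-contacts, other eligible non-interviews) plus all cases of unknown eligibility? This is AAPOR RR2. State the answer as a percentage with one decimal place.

Num = 57 + 6 = 63
Denom = 57 + 6 + 25 + 43 + 10 + 20 = 161
RR2 = 63 / 161 = 0.3913

39.1%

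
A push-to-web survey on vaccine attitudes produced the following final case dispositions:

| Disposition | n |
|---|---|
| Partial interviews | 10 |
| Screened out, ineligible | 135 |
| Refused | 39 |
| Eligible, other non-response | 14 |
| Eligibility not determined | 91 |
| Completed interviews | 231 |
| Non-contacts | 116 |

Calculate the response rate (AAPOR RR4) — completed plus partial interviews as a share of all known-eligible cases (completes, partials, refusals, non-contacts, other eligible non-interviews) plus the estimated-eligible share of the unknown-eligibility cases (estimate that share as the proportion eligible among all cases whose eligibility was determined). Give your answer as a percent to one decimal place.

50.4%

Top = 231 + 10 = 241
Eligible (known) = 231 + 10 + 39 + 116 + 14 = 410
e = 410 / (410 + 135) = 410 / 545 = 0.7523
e × U = 0.7523 × 91 = 68.46
Base = 410 + 68.46 = 478.46
RR4 = 241 / 478.46 = 0.5037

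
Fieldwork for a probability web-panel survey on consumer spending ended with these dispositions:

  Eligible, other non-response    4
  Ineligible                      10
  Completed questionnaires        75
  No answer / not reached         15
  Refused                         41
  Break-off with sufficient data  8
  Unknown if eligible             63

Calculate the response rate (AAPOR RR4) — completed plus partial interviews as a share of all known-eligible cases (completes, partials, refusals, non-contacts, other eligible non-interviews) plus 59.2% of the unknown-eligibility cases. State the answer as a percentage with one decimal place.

46.0%

Top: 75 + 8 = 83
Determined eligible: 75 + 8 + 41 + 15 + 4 = 143
Estimated eligible among unknowns: 0.5920 × 63 = 37.30
Base: 143 + 37.30 = 180.30
RR4 = 83 / 180.30 = 0.4603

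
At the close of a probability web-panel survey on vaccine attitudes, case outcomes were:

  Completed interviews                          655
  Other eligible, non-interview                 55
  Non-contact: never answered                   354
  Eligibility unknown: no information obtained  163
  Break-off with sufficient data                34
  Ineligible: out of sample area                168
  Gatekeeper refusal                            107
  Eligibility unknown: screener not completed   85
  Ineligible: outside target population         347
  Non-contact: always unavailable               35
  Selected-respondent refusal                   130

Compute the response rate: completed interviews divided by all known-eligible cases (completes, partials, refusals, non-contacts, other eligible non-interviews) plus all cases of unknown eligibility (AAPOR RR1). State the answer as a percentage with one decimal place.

40.5%

Refused = 107 + 130 = 237
No answer / not reached = 354 + 35 = 389
Undetermined eligibility = 85 + 163 = 248
Not eligible = 347 + 168 = 515
Top: 655
Denom: 655 + 34 + 237 + 389 + 55 + 248 = 1618
RR1 = 655 / 1618 = 0.4048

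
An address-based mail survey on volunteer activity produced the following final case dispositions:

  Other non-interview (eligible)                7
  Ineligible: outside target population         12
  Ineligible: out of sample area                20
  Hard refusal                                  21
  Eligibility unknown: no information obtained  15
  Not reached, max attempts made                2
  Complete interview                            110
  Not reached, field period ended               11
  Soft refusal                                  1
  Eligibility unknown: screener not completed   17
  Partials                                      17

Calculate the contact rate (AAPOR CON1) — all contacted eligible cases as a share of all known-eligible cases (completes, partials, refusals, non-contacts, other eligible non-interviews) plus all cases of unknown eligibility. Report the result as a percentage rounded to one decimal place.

Declined to participate = 21 + 1 = 22
Never reached = 11 + 2 = 13
Unknown if eligible = 17 + 15 = 32
Not eligible = 12 + 20 = 32
Numerator: 110 + 17 + 22 + 7 = 156
Denominator: 110 + 17 + 22 + 13 + 7 + 32 = 201
CON1 = 156 / 201 = 0.7761

77.6%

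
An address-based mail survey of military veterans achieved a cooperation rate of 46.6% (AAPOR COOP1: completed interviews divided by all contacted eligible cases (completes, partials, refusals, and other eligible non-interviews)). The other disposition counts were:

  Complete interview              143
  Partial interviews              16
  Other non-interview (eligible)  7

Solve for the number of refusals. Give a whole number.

141

COOP1 = 143 / D = 0.466
D = 143 / 0.466 = 306.9
Rest of base = 166
refusals = 306.9 − 166 ≈ 141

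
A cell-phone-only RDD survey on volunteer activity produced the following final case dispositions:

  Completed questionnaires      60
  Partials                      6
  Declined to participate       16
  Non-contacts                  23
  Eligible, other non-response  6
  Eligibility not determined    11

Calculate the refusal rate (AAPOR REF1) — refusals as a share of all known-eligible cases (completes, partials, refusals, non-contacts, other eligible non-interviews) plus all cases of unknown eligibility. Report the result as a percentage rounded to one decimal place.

Top = 16
Base = 60 + 6 + 16 + 23 + 6 + 11 = 122
REF1 = 16 / 122 = 0.1311

13.1%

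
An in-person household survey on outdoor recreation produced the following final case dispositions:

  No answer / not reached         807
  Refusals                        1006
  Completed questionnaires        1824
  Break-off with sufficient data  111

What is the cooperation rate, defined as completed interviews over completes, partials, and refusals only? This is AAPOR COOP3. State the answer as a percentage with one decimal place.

Num: 1824
Base: 1824 + 111 + 1006 = 2941
COOP3 = 1824 / 2941 = 0.6202

62.0%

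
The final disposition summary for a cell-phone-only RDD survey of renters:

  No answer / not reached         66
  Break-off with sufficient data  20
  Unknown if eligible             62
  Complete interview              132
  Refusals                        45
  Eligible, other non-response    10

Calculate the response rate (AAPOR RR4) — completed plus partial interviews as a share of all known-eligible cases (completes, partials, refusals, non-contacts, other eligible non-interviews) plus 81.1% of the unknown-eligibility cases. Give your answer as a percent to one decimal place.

47.0%

Top → 132 + 20 = 152
Known eligible → 132 + 20 + 45 + 66 + 10 = 273
Eligible share of unknowns → 0.8110 × 62 = 50.28
Base → 273 + 50.28 = 323.28
RR4 = 152 / 323.28 = 0.4702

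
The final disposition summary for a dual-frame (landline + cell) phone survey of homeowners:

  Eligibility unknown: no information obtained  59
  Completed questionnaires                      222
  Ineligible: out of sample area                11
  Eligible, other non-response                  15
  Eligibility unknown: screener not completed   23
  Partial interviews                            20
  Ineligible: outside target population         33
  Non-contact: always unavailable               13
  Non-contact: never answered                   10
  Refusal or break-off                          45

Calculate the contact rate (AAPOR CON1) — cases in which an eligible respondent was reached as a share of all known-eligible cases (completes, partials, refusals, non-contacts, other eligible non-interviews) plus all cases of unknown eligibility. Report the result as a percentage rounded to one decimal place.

Non-contacts = 10 + 13 = 23
Unknown eligibility = 23 + 59 = 82
Screened out, ineligible = 33 + 11 = 44
Num = 222 + 20 + 45 + 15 = 302
Denominator = 222 + 20 + 45 + 23 + 15 + 82 = 407
CON1 = 302 / 407 = 0.7420

74.2%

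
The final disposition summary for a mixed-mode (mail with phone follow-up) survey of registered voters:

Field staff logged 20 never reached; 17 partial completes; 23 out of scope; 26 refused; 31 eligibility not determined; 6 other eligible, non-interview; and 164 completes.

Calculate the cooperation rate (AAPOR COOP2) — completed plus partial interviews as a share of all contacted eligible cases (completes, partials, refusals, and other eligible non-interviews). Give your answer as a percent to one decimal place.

Top → 164 + 17 = 181
Base → 164 + 17 + 26 + 6 = 213
COOP2 = 181 / 213 = 0.8498

85.0%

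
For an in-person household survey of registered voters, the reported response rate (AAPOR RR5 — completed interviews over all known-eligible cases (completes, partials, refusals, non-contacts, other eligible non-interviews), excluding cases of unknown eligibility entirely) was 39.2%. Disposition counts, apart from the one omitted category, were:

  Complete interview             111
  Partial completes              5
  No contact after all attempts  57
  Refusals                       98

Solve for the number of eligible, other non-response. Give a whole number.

RR5 = 111 / D = 0.392
D = 111 / 0.392 = 283.2
Remaining denominator categories sum to 271
eligible, other non-response = 283.2 − 271 ≈ 12

12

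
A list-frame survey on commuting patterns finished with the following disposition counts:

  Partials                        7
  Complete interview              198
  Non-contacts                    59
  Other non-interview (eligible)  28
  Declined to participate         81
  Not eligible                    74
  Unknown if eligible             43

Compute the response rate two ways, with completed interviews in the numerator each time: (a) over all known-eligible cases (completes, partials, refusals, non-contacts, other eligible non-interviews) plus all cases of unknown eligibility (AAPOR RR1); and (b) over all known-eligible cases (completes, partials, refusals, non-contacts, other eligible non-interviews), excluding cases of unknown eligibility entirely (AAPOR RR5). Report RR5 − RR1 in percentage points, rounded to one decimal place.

5.5

Numerator = 198
Base = 198 + 7 + 81 + 59 + 28 + 43 = 416
RR1 = 198 / 416 = 0.4760
Base = 198 + 7 + 81 + 59 + 28 = 373
RR5 = 198 / 373 = 0.5308
Difference = 53.08 − 47.60 = 5.48 percentage points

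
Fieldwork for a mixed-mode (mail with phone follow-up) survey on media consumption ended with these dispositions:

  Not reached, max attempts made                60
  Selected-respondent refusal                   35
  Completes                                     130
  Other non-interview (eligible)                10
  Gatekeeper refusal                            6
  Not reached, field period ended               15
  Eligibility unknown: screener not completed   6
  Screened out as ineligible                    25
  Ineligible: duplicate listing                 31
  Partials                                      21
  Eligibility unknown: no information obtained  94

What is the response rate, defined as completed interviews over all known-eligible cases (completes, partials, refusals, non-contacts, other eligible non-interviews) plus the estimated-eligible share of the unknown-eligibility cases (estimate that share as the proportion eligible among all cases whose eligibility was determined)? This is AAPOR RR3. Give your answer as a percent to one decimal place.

Refusals = 6 + 35 = 41
Never reached = 15 + 60 = 75
Unknown eligibility = 6 + 94 = 100
Out of scope = 25 + 31 = 56
Top = 130
Known eligible = 130 + 21 + 41 + 75 + 10 = 277
e = 277 / (277 + 56) = 277 / 333 = 0.8318
e × U = 0.8318 × 100 = 83.18
Denominator = 277 + 83.18 = 360.18
RR3 = 130 / 360.18 = 0.3609

36.1%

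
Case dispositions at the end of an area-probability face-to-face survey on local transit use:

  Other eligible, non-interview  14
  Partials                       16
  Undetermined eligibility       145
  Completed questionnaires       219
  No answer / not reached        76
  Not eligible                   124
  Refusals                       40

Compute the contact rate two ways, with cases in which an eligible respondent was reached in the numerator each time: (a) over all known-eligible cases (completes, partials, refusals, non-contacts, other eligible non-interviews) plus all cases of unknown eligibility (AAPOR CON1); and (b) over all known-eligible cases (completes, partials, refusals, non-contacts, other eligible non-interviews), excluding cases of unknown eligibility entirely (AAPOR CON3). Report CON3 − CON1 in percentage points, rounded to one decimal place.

22.5

Numerator: 219 + 16 + 40 + 14 = 289
Denominator: 219 + 16 + 40 + 76 + 14 + 145 = 510
CON1 = 289 / 510 = 0.5667
Denominator: 219 + 16 + 40 + 76 + 14 = 365
CON3 = 289 / 365 = 0.7918
Difference = 79.18 − 56.67 = 22.51 percentage points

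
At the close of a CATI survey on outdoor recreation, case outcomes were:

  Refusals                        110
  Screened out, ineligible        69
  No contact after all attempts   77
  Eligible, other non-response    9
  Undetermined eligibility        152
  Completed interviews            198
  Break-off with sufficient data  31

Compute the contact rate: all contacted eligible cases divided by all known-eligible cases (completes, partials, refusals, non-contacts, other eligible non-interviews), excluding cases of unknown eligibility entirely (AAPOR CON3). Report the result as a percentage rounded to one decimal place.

81.9%

Top = 198 + 31 + 110 + 9 = 348
Denominator = 198 + 31 + 110 + 77 + 9 = 425
CON3 = 348 / 425 = 0.8188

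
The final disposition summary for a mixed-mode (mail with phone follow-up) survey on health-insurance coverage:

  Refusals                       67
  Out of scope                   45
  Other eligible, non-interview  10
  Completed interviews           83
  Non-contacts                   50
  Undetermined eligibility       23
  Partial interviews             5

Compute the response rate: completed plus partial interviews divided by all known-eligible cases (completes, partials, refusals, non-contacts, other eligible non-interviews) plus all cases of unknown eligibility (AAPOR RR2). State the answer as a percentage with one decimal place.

37.0%

Numerator = 83 + 5 = 88
Denom = 83 + 5 + 67 + 50 + 10 + 23 = 238
RR2 = 88 / 238 = 0.3697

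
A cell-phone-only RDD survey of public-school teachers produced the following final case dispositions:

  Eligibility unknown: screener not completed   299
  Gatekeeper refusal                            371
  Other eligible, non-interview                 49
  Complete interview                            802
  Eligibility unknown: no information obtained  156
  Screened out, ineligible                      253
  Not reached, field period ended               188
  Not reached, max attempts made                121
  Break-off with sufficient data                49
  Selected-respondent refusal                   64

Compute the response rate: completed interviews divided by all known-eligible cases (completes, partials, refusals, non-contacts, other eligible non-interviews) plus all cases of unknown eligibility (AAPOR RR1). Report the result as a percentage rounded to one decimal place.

38.2%

Refusal or break-off = 371 + 64 = 435
No contact after all attempts = 188 + 121 = 309
Unknown eligibility = 299 + 156 = 455
Top → 802
Denom → 802 + 49 + 435 + 309 + 49 + 455 = 2099
RR1 = 802 / 2099 = 0.3821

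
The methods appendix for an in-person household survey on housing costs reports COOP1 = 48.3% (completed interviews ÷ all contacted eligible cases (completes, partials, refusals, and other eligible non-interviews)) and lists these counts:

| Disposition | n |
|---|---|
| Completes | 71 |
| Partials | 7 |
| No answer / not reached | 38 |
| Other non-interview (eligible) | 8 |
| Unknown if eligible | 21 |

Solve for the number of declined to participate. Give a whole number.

61

COOP1 = 71 / D = 0.483
D = 71 / 0.483 = 147.0
Remaining denominator categories sum to 86
declined to participate = 147.0 − 86 ≈ 61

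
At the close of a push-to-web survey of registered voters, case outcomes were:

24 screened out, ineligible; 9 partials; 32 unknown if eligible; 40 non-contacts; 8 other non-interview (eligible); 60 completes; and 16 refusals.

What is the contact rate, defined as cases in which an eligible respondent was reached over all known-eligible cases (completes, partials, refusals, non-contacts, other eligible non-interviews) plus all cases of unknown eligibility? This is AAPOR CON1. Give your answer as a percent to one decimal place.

Top: 60 + 9 + 16 + 8 = 93
Denom: 60 + 9 + 16 + 40 + 8 + 32 = 165
CON1 = 93 / 165 = 0.5636

56.4%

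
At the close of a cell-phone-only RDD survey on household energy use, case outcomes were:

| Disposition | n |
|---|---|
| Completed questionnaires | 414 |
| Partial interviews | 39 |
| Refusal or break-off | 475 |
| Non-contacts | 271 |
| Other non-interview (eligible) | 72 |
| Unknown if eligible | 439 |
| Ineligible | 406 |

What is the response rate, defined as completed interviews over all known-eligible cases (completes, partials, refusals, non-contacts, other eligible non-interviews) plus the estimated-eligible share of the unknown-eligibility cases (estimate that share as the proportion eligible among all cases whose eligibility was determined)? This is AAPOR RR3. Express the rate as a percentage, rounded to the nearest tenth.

25.8%

Num: 414
Eligible (known): 414 + 39 + 475 + 271 + 72 = 1271
e = 1271 / (1271 + 406) = 1271 / 1677 = 0.7579
Eligible share of unknowns: 0.7579 × 439 = 332.72
Denominator: 1271 + 332.72 = 1603.72
RR3 = 414 / 1603.72 = 0.2581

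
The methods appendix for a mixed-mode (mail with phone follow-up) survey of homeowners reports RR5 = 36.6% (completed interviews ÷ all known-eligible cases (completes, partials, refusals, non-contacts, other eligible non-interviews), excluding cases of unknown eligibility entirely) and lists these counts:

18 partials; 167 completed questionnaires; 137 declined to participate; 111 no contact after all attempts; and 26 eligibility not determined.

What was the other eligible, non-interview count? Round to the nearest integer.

RR5 = 167 / D = 0.366
D = 167 / 0.366 = 456.3
Other denominator terms total 433
other eligible, non-interview = 456.3 − 433 ≈ 23

23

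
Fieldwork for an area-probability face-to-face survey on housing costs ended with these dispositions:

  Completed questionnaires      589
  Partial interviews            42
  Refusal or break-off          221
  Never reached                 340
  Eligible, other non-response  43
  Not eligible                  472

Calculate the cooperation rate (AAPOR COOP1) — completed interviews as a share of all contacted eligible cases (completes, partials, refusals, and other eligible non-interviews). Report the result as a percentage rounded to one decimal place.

Num = 589
Denom = 589 + 42 + 221 + 43 = 895
COOP1 = 589 / 895 = 0.6581

65.8%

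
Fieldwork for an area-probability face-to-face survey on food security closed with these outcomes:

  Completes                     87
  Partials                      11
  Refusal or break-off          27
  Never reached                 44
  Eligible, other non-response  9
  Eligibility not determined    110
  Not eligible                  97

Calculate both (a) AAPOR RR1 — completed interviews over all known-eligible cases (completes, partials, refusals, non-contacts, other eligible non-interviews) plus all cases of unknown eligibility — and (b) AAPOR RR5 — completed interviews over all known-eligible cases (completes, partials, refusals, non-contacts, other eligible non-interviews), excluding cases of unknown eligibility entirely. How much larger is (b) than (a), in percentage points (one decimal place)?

Num → 87
Denominator → 87 + 11 + 27 + 44 + 9 + 110 = 288
RR1 = 87 / 288 = 0.3021
Denominator → 87 + 11 + 27 + 44 + 9 = 178
RR5 = 87 / 178 = 0.4888
Difference = 48.88 − 30.21 = 18.67 percentage points

18.7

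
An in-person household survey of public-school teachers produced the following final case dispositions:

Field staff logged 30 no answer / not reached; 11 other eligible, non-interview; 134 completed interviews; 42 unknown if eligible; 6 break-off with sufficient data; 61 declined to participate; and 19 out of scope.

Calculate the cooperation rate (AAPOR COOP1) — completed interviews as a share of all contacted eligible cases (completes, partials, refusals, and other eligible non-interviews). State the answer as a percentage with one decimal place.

Top = 134
Base = 134 + 6 + 61 + 11 = 212
COOP1 = 134 / 212 = 0.6321

63.2%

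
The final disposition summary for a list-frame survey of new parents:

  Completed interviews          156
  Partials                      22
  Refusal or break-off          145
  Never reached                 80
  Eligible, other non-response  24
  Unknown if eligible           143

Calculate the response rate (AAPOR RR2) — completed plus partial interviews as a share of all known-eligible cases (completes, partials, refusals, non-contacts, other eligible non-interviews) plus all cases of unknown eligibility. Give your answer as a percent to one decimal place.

31.2%

Numerator = 156 + 22 = 178
Denominator = 156 + 22 + 145 + 80 + 24 + 143 = 570
RR2 = 178 / 570 = 0.3123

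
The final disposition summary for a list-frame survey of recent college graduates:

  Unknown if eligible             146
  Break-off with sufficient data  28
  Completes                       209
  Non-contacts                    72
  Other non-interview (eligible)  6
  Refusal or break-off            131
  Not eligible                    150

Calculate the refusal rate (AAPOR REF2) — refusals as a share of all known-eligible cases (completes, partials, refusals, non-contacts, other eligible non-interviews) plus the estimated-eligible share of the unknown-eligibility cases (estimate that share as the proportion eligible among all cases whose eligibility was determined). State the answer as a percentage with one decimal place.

23.6%

Top: 131
Eligible (known): 209 + 28 + 131 + 72 + 6 = 446
e = 446 / (446 + 150) = 446 / 596 = 0.7483
e × U: 0.7483 × 146 = 109.25
Denom: 446 + 109.25 = 555.25
REF2 = 131 / 555.25 = 0.2359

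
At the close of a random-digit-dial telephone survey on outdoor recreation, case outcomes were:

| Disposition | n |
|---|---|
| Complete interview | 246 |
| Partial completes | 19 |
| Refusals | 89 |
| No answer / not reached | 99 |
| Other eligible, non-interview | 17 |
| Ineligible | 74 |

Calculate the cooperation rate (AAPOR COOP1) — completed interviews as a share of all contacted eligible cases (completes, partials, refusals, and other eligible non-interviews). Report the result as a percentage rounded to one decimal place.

66.3%

Numerator = 246
Denom = 246 + 19 + 89 + 17 = 371
COOP1 = 246 / 371 = 0.6631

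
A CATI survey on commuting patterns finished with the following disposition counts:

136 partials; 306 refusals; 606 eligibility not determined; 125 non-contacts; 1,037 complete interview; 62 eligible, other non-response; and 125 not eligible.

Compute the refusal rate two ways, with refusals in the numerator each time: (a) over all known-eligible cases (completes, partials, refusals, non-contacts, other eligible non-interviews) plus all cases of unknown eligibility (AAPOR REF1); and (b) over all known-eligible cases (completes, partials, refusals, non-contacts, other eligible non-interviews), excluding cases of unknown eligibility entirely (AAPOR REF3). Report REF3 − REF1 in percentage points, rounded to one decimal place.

4.9

Top = 306
Denom = 1037 + 136 + 306 + 125 + 62 + 606 = 2272
REF1 = 306 / 2272 = 0.1347
Denom = 1037 + 136 + 306 + 125 + 62 = 1666
REF3 = 306 / 1666 = 0.1837
Difference = 18.37 − 13.47 = 4.90 percentage points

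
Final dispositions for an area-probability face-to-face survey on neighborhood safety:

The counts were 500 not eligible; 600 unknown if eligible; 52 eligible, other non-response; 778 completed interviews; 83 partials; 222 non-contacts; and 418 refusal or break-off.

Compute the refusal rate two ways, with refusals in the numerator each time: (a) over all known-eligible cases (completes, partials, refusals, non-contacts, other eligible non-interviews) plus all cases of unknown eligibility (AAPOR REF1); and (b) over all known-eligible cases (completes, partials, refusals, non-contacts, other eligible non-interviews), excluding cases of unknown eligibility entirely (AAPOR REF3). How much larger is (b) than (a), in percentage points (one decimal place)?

Num = 418
Denom = 778 + 83 + 418 + 222 + 52 + 600 = 2153
REF1 = 418 / 2153 = 0.1941
Denom = 778 + 83 + 418 + 222 + 52 = 1553
REF3 = 418 / 1553 = 0.2692
Difference = 26.92 − 19.41 = 7.51 percentage points

7.5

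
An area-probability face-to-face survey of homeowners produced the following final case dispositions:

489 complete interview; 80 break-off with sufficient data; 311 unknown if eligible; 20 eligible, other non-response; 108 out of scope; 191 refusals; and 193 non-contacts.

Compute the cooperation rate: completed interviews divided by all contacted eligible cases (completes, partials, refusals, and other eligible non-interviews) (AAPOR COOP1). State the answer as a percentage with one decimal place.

62.7%

Numerator → 489
Base → 489 + 80 + 191 + 20 = 780
COOP1 = 489 / 780 = 0.6269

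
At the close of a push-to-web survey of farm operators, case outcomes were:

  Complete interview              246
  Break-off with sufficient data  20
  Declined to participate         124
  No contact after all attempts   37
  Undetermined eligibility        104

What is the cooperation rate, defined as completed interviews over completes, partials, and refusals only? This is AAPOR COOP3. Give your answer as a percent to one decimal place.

63.1%

Numerator → 246
Base → 246 + 20 + 124 = 390
COOP3 = 246 / 390 = 0.6308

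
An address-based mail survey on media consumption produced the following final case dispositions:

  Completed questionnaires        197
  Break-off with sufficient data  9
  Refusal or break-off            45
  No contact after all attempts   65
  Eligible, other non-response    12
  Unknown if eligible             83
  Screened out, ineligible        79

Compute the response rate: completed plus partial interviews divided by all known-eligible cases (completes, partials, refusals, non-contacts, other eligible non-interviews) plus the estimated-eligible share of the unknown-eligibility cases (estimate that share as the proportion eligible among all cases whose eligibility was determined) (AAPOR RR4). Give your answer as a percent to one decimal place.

Top: 197 + 9 = 206
Known eligible: 197 + 9 + 45 + 65 + 12 = 328
e = 328 / (328 + 79) = 328 / 407 = 0.8059
Eligible share of unknowns: 0.8059 × 83 = 66.89
Denominator: 328 + 66.89 = 394.89
RR4 = 206 / 394.89 = 0.5217

52.2%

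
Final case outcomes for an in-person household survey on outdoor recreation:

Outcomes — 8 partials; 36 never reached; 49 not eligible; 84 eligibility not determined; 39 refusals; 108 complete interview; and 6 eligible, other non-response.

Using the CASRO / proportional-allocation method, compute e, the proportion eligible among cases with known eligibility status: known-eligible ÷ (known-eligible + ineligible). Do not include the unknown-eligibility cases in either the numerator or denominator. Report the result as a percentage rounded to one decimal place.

Determined eligible: 108 + 8 + 39 + 36 + 6 = 197
e = 197 / (197 + 49) = 197 / 246 = 0.8008

80.1%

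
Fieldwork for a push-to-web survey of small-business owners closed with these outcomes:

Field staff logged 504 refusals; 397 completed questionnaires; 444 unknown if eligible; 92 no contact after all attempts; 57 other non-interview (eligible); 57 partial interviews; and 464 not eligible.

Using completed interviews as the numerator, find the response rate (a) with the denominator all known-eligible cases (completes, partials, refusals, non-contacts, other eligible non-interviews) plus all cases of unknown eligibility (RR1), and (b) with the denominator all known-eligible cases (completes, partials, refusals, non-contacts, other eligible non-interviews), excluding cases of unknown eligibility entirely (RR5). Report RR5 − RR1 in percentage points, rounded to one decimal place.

10.3

Top: 397
Denom: 397 + 57 + 504 + 92 + 57 + 444 = 1551
RR1 = 397 / 1551 = 0.2560
Denom: 397 + 57 + 504 + 92 + 57 = 1107
RR5 = 397 / 1107 = 0.3586
Difference = 35.86 − 25.60 = 10.26 percentage points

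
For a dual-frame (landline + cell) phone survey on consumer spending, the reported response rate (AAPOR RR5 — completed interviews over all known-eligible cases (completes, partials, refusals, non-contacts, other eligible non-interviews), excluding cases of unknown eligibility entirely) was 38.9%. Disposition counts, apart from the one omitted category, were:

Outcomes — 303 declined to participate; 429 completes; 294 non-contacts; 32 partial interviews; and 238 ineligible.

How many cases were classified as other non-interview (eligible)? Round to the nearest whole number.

45

RR5 = 429 / D = 0.389
D = 429 / 0.389 = 1102.8
Other denominator terms total 1058
other non-interview (eligible) = 1102.8 − 1058 ≈ 45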